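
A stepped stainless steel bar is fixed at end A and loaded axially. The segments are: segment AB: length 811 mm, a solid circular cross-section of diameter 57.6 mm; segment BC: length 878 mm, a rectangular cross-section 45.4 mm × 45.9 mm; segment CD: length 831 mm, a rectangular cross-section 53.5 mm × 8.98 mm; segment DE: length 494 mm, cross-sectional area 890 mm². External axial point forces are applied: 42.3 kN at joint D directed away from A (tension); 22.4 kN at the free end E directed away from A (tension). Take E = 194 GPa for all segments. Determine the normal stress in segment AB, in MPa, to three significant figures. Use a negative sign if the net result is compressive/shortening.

24.8 MPa

Internal axial forces (sectioning from the free end, tension +): N_DE = 22.4 kN, N_CD = 64.7 kN, N_BC = 64.7 kN, N_AB = 64.7 kN.
A_AB = 2606 mm².
σ_AB = N_AB/A_AB = 64700/2606 = 24.83 MPa.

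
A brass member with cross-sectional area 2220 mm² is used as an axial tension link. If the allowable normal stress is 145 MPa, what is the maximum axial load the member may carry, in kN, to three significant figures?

322 kN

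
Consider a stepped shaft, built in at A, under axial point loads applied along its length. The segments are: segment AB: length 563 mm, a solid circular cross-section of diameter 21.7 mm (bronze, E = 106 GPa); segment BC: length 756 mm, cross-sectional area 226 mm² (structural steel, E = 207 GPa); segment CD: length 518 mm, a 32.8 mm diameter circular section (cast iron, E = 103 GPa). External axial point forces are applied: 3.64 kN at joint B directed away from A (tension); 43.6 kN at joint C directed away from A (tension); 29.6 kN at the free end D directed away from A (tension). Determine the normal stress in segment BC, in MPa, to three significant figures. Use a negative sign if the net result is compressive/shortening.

Internal axial forces (sectioning from the free end, tension +): N_CD = 29.6 kN, N_BC = 73.2 kN, N_AB = 76.84 kN.
σ_BC = N_BC/A_BC = 73200/226 = 323.9 MPa.

324 MPa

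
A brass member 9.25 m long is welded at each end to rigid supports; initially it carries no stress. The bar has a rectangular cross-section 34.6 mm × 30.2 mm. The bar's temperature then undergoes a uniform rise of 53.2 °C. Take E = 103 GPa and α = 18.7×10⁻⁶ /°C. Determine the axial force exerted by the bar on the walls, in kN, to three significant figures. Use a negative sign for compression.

-107 kN

Free thermal expansion αLΔT = 18.7e-6 · 9250 · 53.2 = 9.202 mm.
The walls impose strain ε = −(9.202)/9250 = -9.9484e-04; σ = Eε = 103000 · -9.9484e-04 = -102.5 MPa.
Wall reaction R = σ·A = -102.5·1045 = -107100 N = -107.1 kN.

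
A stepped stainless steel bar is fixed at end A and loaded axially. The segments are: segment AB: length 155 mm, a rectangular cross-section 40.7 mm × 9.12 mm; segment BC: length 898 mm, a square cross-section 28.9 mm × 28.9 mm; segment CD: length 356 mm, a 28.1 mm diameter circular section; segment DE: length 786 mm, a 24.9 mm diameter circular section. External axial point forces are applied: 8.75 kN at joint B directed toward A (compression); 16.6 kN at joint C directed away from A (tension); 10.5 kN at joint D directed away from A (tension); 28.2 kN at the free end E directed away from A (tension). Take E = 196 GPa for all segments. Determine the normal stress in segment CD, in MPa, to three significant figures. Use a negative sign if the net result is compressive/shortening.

Internal axial forces (sectioning from the free end, tension +): N_DE = 28.2 kN, N_CD = 38.7 kN, N_BC = 55.3 kN, N_AB = 46.55 kN.
A_CD = 620.2 mm².
σ_CD = N_CD/A_CD = 38700/620.2 = 62.4 MPa.

62.4 MPa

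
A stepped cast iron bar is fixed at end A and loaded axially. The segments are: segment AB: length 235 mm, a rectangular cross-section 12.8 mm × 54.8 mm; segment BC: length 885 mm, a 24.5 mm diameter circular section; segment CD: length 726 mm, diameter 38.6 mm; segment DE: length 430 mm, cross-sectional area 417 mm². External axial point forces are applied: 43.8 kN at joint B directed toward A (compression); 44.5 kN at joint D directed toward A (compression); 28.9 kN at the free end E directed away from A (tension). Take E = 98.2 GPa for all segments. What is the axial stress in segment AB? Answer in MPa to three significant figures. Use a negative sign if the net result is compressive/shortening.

-84.7 MPa

Internal axial forces (sectioning from the free end, tension +): N_DE = 28.9 kN, N_CD = -15.6 kN, N_BC = -15.6 kN, N_AB = -59.4 kN.
A_AB = 701.4 mm².
σ_AB = N_AB/A_AB = -59400/701.4 = -84.68 MPa.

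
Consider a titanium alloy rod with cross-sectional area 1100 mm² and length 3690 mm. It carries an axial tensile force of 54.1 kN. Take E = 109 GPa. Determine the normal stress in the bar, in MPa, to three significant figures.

49.2 MPa

σ = N/A = 54100/1100 = 49.18 MPa.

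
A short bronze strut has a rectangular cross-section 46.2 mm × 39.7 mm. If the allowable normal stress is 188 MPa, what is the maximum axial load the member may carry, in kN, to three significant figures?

A = 1834 mm².
P_max = σ_allow · A = 188 · 1834 = 344800 N = 344.8 kN.

345 kN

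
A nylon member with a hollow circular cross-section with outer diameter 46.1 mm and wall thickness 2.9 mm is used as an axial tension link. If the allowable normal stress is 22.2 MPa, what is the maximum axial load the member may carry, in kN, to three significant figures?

8.74 kN

A = 393.6 mm².
P_max = σ_allow · A = 22.2 · 393.6 = 8737 N = 8.737 kN.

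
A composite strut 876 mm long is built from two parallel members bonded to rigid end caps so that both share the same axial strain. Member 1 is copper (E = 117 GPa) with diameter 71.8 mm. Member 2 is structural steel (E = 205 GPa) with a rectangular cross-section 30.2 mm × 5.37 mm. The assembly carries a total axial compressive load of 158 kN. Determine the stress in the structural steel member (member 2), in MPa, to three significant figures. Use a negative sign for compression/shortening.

A_1 = 4049 mm².
A_2 = 162.2 mm².
Equal strain + equilibrium ⇒ each member carries load in proportion to AE: A₁E₁ = 473700000 N, A₂E₂ = 33250000 N, ΣAE = 507000000 N.
σ₂ = P·E₂/ΣAE = -158000·205000/507000000 = -63.89 MPa.

-63.9 MPa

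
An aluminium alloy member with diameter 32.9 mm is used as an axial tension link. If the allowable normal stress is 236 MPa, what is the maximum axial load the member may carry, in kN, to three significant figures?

A = 850.1 mm².
P_max = σ_allow · A = 236 · 850.1 = 200600 N = 200.6 kN.

201 kN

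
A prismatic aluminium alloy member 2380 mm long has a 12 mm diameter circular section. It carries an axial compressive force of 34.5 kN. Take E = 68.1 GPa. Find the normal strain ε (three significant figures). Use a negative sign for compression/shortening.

A = 113.1 mm².
σ = N/A = -305 MPa; ε = σ/E = -305/68100 = -4.479e-03.

-0.00448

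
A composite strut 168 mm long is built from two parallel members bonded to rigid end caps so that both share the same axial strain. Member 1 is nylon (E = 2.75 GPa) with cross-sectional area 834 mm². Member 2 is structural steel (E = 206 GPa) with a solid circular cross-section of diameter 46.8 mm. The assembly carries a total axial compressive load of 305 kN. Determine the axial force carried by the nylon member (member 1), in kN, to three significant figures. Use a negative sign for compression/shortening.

-1.96 kN

A_2 = 1720 mm².
Equal strain + equilibrium ⇒ each member carries load in proportion to AE: A₁E₁ = 2294000 N, A₂E₂ = 354400000 N, ΣAE = 356700000 N.
F₁ = P·A₁E₁/ΣAE = -305000·2294000/356700000 = -1961 N.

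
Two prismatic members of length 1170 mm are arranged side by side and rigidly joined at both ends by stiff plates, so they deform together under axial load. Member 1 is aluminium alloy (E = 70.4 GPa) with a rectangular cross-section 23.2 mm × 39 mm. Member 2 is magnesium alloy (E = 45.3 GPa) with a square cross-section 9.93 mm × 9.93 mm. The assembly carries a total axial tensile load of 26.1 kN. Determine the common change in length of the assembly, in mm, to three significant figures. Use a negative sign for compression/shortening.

0.448 mm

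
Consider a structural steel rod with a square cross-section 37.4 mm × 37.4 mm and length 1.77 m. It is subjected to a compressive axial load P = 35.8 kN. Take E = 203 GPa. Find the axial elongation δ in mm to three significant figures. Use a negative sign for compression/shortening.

-0.223 mm

A = 1399 mm².
δ_mech = NL/(AE) = -35800·1770/(1399·203000) = -0.2232 mm.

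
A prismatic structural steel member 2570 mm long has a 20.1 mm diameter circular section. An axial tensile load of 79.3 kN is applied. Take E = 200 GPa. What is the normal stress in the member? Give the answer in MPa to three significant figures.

A = 317.3 mm².
σ = N/A = 79300/317.3 = 249.9 MPa.

250 MPa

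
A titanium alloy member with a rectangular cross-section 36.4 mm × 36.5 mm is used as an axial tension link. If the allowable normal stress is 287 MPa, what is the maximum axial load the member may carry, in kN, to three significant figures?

381 kN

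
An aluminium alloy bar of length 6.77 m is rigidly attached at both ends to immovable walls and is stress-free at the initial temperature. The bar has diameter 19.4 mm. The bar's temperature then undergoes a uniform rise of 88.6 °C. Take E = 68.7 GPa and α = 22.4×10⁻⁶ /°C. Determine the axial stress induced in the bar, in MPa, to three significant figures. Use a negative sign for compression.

Free thermal expansion αLΔT = 22.4e-6 · 6770 · 88.6 = 13.44 mm.
The walls impose strain ε = −(13.44)/6770 = -1.9846e-03; σ = Eε = 68700 · -1.9846e-03 = -136.3 MPa.

-136 MPa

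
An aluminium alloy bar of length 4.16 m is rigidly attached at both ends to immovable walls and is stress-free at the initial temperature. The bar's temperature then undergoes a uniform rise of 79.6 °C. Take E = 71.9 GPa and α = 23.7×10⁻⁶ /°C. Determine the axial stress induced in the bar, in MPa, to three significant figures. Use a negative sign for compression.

Free thermal expansion αLΔT = 23.7e-6 · 4160 · 79.6 = 7.848 mm.
The walls impose strain ε = −(7.848)/4160 = -1.8865e-03; σ = Eε = 71900 · -1.8865e-03 = -135.6 MPa.

-136 MPa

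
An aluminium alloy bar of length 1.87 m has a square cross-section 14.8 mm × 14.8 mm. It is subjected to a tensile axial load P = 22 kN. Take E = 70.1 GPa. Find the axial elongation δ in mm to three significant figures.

A = 219 mm².
δ_mech = NL/(AE) = 22000·1870/(219·70100) = 2.679 mm.

2.68 mm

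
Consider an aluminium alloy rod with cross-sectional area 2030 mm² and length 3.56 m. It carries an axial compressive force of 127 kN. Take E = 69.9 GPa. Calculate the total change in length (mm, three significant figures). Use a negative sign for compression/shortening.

δ_mech = NL/(AE) = -127000·3560/(2030·69900) = -3.186 mm.

-3.19 mm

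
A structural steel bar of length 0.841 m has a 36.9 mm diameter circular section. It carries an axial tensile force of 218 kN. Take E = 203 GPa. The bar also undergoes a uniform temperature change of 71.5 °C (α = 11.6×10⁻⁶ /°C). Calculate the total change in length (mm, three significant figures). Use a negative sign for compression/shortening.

1.54 mm

A = 1069 mm².
δ_mech = NL/(AE) = 218000·841/(1069·203000) = 0.8445 mm.
δ_thermal = αLΔT = 11.6e-6·841·71.5 = 0.6975 mm.
δ = δ_mech + δ_thermal = 1.542 mm.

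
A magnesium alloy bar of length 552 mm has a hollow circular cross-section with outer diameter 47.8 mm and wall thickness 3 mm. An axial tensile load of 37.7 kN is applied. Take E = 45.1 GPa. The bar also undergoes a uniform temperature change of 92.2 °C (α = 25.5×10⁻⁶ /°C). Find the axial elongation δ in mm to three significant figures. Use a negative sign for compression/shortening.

2.39 mm

A = 422.2 mm².
δ_mech = NL/(AE) = 37700·552/(422.2·45100) = 1.093 mm.
δ_thermal = αLΔT = 25.5e-6·552·92.2 = 1.298 mm.
δ = δ_mech + δ_thermal = 2.391 mm.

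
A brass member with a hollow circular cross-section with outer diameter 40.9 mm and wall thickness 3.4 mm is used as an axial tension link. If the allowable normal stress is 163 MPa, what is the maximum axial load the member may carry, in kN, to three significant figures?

A = 400.6 mm².
P_max = σ_allow · A = 163 · 400.6 = 65290 N = 65.29 kN.

65.3 kN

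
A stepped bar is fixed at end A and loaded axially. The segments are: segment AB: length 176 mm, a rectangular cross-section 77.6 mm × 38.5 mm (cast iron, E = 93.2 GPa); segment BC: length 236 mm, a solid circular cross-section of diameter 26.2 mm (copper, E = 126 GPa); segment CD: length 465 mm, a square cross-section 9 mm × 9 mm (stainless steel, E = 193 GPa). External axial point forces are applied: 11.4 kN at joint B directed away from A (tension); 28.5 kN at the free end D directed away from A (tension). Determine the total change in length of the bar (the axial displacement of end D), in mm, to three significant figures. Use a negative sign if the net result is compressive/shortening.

Internal axial forces (sectioning from the free end, tension +): N_CD = 28.5 kN, N_BC = 28.5 kN, N_AB = 39.9 kN.
A_AB = 2988 mm².
A_BC = 539.1 mm².
A_CD = 81 mm².
δ_AB = 39900·176/(2988·93200) = 0.02522 mm
δ_BC = 28500·236/(539.1·126000) = 0.09901 mm
δ_CD = 28500·465/(81·193000) = 0.8477 mm
δ = Σδ_i = 0.972 mm.

0.972 mm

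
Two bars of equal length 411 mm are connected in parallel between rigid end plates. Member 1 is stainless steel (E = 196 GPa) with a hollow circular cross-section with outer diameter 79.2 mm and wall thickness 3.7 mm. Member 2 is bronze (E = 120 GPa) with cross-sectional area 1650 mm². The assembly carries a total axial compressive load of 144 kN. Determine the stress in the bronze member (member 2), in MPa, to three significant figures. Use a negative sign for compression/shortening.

A_1 = 877.6 mm².
Equal strain + equilibrium ⇒ each member carries load in proportion to AE: A₁E₁ = 172000000 N, A₂E₂ = 198000000 N, ΣAE = 370000000 N.
σ₂ = P·E₂/ΣAE = -144000·120000/370000000 = -46.7 MPa.

-46.7 MPa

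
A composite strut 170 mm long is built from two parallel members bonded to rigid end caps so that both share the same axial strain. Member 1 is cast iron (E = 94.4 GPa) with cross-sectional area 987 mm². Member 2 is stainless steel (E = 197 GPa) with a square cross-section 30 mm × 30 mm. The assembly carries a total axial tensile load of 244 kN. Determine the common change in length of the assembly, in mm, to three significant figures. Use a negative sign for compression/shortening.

0.153 mm

A_2 = 900 mm².
Equal strain + equilibrium ⇒ each member carries load in proportion to AE: A₁E₁ = 93170000 N, A₂E₂ = 177300000 N, ΣAE = 270500000 N.
δ = PL/ΣAE = 244000·170/270500000 = 0.1534 mm.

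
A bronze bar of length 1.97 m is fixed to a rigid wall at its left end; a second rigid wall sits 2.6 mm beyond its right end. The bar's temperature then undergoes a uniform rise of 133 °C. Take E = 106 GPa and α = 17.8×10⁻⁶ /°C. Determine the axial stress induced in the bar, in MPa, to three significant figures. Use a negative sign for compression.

-111 MPa

Free thermal expansion αLΔT = 17.8e-6 · 1970 · 133 = 4.664 mm.
The walls engage after the gap closes; constrained expansion = 4.664 − 2.6 = 2.064 mm.
The walls impose strain ε = −(2.064)/1970 = -1.0476e-03; σ = Eε = 106000 · -1.0476e-03 = -111 MPa.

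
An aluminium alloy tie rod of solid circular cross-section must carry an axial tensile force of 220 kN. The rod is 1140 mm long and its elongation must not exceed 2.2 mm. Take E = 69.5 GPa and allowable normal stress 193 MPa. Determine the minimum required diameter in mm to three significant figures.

Required area A ≥ P/σ_allow = 220000/193 = 1140 mm².
For a solid circular section, d ≥ √(4A/π) = 38.1 mm.
Elongation limit: A ≥ PL/(Eδ_allow) = 220000·1140/(69500·2.2) = 1640 mm² ⇒ d ≥ 45.7 mm.
The elongation limit governs.

45.7 mm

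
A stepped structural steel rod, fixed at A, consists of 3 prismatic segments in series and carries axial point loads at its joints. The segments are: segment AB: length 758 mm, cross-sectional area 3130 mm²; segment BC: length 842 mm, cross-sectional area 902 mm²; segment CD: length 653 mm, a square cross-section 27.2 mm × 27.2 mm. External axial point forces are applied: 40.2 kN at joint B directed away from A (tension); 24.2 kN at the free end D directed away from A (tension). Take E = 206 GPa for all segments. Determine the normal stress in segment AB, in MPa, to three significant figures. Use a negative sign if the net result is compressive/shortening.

Internal axial forces (sectioning from the free end, tension +): N_CD = 24.2 kN, N_BC = 24.2 kN, N_AB = 64.4 kN.
σ_AB = N_AB/A_AB = 64400/3130 = 20.58 MPa.

20.6 MPa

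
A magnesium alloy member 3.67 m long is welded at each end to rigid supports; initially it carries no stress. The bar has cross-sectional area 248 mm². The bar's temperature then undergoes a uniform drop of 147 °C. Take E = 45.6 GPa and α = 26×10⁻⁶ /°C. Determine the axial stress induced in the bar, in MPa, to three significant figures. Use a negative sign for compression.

174 MPa

Free thermal expansion αLΔT = 26e-6 · 3670 · -147 = -14.03 mm.
The walls impose strain ε = −(-14.03)/3670 = 3.8220e-03; σ = Eε = 45600 · 3.8220e-03 = 174.3 MPa.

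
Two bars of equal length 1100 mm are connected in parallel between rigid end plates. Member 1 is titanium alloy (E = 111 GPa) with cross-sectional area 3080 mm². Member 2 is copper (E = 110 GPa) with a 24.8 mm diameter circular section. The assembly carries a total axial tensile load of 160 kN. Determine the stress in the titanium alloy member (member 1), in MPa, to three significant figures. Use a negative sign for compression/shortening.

45.0 MPa

A_2 = 483.1 mm².
Equal strain + equilibrium ⇒ each member carries load in proportion to AE: A₁E₁ = 341900000 N, A₂E₂ = 53140000 N, ΣAE = 395000000 N.
σ₁ = P·E₁/ΣAE = 160000·111000/395000000 = 44.96 MPa.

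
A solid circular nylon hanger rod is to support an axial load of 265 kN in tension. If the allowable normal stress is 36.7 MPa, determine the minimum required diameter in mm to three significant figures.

95.9 mm

Required area A ≥ P/σ_allow = 265000/36.7 = 7221 mm².
For a solid circular section, d ≥ √(4A/π) = 95.88 mm.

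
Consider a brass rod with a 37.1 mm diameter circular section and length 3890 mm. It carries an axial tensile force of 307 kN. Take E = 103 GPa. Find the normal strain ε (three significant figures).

0.00276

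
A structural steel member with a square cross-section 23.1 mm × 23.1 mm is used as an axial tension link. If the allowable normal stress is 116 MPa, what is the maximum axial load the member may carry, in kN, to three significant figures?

61.9 kN

A = 533.6 mm².
P_max = σ_allow · A = 116 · 533.6 = 61900 N = 61.9 kN.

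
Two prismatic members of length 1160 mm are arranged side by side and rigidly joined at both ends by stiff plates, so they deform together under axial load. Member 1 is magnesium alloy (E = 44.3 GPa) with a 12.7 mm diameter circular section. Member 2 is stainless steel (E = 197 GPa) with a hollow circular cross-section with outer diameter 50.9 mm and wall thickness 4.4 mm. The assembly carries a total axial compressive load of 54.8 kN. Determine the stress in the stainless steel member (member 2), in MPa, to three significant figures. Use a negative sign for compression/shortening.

A_1 = 126.7 mm².
A_2 = 642.8 mm².
Equal strain + equilibrium ⇒ each member carries load in proportion to AE: A₁E₁ = 5612000 N, A₂E₂ = 126600000 N, ΣAE = 132200000 N.
σ₂ = P·E₂/ΣAE = -54800·197000/132200000 = -81.64 MPa.

-81.6 MPa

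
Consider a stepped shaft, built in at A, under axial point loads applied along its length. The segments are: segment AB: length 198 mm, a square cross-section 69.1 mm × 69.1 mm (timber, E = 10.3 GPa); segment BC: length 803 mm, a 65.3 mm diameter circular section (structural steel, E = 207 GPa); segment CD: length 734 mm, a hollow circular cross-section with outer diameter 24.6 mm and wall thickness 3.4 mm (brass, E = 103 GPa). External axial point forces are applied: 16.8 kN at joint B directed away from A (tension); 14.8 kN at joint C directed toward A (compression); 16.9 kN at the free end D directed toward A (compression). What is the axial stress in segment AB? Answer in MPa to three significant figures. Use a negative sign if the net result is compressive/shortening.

Internal axial forces (sectioning from the free end, tension +): N_CD = -16.9 kN, N_BC = -31.7 kN, N_AB = -14.9 kN.
A_AB = 4775 mm².
σ_AB = N_AB/A_AB = -14900/4775 = -3.121 MPa.

-3.12 MPa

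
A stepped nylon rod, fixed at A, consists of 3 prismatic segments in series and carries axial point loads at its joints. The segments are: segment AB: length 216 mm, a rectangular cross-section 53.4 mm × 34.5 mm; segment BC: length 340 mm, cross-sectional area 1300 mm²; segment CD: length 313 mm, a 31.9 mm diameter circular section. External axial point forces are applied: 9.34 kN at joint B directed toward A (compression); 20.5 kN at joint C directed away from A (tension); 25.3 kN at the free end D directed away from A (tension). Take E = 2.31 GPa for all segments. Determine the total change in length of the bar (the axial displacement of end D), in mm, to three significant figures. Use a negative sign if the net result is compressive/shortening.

Internal axial forces (sectioning from the free end, tension +): N_CD = 25.3 kN, N_BC = 45.8 kN, N_AB = 36.46 kN.
A_AB = 1842 mm².
A_CD = 799.2 mm².
δ_AB = 36460·216/(1842·2310) = 1.851 mm
δ_BC = 45800·340/(1300·2310) = 5.185 mm
δ_CD = 25300·313/(799.2·2310) = 4.289 mm
δ = Σδ_i = 11.33 mm.

11.3 mm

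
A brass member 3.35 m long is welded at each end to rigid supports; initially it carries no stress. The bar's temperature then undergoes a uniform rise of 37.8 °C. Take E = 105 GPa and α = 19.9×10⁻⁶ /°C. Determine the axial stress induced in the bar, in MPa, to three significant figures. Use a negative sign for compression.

Free thermal expansion αLΔT = 19.9e-6 · 3350 · 37.8 = 2.52 mm.
The walls impose strain ε = −(2.52)/3350 = -7.5222e-04; σ = Eε = 105000 · -7.5222e-04 = -78.98 MPa.

-79.0 MPa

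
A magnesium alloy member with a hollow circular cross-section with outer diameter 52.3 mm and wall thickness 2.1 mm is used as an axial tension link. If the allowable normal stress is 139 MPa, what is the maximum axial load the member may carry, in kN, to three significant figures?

46.0 kN

A = 331.2 mm².
P_max = σ_allow · A = 139 · 331.2 = 46030 N = 46.03 kN.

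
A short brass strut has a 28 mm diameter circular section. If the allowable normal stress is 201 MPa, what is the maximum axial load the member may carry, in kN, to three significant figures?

A = 615.8 mm².
P_max = σ_allow · A = 201 · 615.8 = 123800 N = 123.8 kN.

124 kN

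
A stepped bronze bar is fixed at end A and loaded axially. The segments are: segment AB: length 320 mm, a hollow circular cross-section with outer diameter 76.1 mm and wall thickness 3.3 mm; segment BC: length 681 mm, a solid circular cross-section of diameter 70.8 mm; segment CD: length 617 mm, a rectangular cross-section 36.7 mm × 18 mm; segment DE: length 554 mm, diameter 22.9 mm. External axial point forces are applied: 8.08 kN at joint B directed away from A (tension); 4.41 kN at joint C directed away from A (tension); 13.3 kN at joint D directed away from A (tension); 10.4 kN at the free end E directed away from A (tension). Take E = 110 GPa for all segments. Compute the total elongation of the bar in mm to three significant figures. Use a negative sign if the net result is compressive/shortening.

Internal axial forces (sectioning from the free end, tension +): N_DE = 10.4 kN, N_CD = 23.7 kN, N_BC = 28.11 kN, N_AB = 36.19 kN.
A_AB = 754.7 mm².
A_BC = 3937 mm².
A_CD = 660.6 mm².
A_DE = 411.9 mm².
δ_AB = 36190·320/(754.7·110000) = 0.1395 mm
δ_BC = 28110·681/(3937·110000) = 0.0442 mm
δ_CD = 23700·617/(660.6·110000) = 0.2012 mm
δ_DE = 10400·554/(411.9·110000) = 0.1272 mm
δ = Σδ_i = 0.5121 mm.

0.512 mm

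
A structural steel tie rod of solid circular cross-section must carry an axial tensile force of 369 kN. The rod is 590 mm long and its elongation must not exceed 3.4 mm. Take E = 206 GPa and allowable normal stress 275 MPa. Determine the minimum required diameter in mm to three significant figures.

41.3 mm

Required area A ≥ P/σ_allow = 369000/275 = 1342 mm².
For a solid circular section, d ≥ √(4A/π) = 41.33 mm.
Elongation limit: A ≥ PL/(Eδ_allow) = 369000·590/(206000·3.4) = 310.8 mm² ⇒ d ≥ 19.89 mm.
The stress limit governs.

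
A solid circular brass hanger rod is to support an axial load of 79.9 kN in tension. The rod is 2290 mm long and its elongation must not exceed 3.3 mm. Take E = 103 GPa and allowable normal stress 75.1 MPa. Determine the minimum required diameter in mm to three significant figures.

36.8 mm

Required area A ≥ P/σ_allow = 79900/75.1 = 1064 mm².
For a solid circular section, d ≥ √(4A/π) = 36.81 mm.
Elongation limit: A ≥ PL/(Eδ_allow) = 79900·2290/(103000·3.3) = 538.3 mm² ⇒ d ≥ 26.18 mm.
The stress limit governs.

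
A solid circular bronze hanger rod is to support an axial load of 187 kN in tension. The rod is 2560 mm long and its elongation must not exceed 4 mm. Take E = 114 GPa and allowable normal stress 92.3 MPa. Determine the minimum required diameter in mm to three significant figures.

50.8 mm

Required area A ≥ P/σ_allow = 187000/92.3 = 2026 mm².
For a solid circular section, d ≥ √(4A/π) = 50.79 mm.
Elongation limit: A ≥ PL/(Eδ_allow) = 187000·2560/(114000·4) = 1050 mm² ⇒ d ≥ 36.56 mm.
The stress limit governs.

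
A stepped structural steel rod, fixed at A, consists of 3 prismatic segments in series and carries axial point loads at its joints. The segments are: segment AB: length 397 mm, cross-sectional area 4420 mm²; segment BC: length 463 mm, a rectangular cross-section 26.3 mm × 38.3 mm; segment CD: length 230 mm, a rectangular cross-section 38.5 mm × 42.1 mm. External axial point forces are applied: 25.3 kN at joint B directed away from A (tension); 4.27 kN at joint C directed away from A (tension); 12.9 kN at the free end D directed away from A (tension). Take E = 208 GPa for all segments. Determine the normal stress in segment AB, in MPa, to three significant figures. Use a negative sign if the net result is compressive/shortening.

9.61 MPa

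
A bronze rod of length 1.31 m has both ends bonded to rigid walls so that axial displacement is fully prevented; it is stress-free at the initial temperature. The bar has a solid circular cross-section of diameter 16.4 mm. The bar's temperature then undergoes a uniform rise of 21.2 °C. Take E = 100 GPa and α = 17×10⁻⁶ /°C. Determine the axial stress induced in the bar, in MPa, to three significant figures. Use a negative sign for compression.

Free thermal expansion αLΔT = 17e-6 · 1310 · 21.2 = 0.4721 mm.
The walls impose strain ε = −(0.4721)/1310 = -3.6040e-04; σ = Eε = 100000 · -3.6040e-04 = -36.04 MPa.

-36.0 MPa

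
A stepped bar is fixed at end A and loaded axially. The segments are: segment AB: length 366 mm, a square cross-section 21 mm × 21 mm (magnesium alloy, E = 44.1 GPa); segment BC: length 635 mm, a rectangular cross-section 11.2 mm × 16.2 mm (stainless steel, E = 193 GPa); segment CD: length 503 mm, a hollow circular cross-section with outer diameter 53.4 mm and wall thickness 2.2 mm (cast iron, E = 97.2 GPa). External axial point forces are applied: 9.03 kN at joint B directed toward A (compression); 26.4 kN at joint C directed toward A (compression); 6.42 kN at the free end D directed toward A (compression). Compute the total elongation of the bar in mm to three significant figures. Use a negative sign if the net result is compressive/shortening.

-1.48 mm

Internal axial forces (sectioning from the free end, tension +): N_CD = -6.42 kN, N_BC = -32.82 kN, N_AB = -41.85 kN.
A_AB = 441 mm².
A_BC = 181.4 mm².
A_CD = 353.9 mm².
δ_AB = -41850·366/(441·44100) = -0.7876 mm
δ_BC = -32820·635/(181.4·193000) = -0.5951 mm
δ_CD = -6420·503/(353.9·97200) = -0.09388 mm
δ = Σδ_i = -1.477 mm.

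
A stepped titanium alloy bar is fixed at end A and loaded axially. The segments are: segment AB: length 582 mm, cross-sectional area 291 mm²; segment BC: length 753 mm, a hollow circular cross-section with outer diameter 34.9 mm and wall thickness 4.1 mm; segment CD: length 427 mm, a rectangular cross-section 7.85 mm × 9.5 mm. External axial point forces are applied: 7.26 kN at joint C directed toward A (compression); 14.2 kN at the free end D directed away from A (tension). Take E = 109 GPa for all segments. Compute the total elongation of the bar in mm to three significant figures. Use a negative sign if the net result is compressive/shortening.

0.994 mm

Internal axial forces (sectioning from the free end, tension +): N_CD = 14.2 kN, N_BC = 6.94 kN, N_AB = 6.94 kN.
A_BC = 396.7 mm².
A_CD = 74.58 mm².
δ_AB = 6940·582/(291·109000) = 0.1273 mm
δ_BC = 6940·753/(396.7·109000) = 0.1208 mm
δ_CD = 14200·427/(74.58·109000) = 0.7459 mm
δ = Σδ_i = 0.9941 mm.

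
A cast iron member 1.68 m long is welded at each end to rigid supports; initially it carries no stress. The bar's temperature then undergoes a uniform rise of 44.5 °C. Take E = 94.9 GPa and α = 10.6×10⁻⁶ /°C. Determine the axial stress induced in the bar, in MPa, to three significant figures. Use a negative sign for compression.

-44.8 MPa

Free thermal expansion αLΔT = 10.6e-6 · 1680 · 44.5 = 0.7925 mm.
The walls impose strain ε = −(0.7925)/1680 = -4.7170e-04; σ = Eε = 94900 · -4.7170e-04 = -44.76 MPa.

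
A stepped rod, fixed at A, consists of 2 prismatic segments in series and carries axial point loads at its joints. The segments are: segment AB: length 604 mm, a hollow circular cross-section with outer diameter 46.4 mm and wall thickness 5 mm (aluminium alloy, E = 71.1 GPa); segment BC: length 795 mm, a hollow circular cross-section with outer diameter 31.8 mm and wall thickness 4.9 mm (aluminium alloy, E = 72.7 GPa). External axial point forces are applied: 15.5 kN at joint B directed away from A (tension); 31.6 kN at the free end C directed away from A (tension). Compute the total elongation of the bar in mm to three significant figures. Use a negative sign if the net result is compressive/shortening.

1.45 mm

Internal axial forces (sectioning from the free end, tension +): N_BC = 31.6 kN, N_AB = 47.1 kN.
A_AB = 650.3 mm².
A_BC = 414.1 mm².
δ_AB = 47100·604/(650.3·71100) = 0.6153 mm
δ_BC = 31600·795/(414.1·72700) = 0.8345 mm
δ = Σδ_i = 1.45 mm.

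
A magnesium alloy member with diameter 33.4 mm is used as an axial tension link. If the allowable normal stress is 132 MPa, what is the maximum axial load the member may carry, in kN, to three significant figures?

A = 876.2 mm².
P_max = σ_allow · A = 132 · 876.2 = 115700 N = 115.7 kN.

116 kN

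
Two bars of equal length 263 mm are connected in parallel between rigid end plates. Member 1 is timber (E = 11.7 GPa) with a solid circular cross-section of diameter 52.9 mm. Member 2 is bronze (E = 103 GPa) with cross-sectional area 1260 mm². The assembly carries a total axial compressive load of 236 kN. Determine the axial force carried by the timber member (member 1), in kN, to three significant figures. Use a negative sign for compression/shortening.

-39.0 kN

A_1 = 2198 mm².
Equal strain + equilibrium ⇒ each member carries load in proportion to AE: A₁E₁ = 25720000 N, A₂E₂ = 129800000 N, ΣAE = 155500000 N.
F₁ = P·A₁E₁/ΣAE = -236000·25720000/155500000 = -39030 N.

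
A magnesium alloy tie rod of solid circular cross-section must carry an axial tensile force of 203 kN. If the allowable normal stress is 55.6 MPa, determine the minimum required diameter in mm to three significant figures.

68.2 mm

Required area A ≥ P/σ_allow = 203000/55.6 = 3651 mm².
For a solid circular section, d ≥ √(4A/π) = 68.18 mm.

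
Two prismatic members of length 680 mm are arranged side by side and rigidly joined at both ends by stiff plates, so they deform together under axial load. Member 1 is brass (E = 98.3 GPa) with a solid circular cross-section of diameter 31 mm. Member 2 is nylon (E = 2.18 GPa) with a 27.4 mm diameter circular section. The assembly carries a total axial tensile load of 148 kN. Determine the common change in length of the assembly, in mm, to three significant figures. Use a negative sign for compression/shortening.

A_1 = 754.8 mm².
A_2 = 589.6 mm².
Equal strain + equilibrium ⇒ each member carries load in proportion to AE: A₁E₁ = 74190000 N, A₂E₂ = 1285000 N, ΣAE = 75480000 N.
δ = PL/ΣAE = 148000·680/75480000 = 1.333 mm.

1.33 mm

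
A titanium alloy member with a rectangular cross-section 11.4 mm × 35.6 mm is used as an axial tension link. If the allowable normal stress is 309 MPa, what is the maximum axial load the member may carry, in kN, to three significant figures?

125 kN

A = 405.8 mm².
P_max = σ_allow · A = 309 · 405.8 = 125400 N = 125.4 kN.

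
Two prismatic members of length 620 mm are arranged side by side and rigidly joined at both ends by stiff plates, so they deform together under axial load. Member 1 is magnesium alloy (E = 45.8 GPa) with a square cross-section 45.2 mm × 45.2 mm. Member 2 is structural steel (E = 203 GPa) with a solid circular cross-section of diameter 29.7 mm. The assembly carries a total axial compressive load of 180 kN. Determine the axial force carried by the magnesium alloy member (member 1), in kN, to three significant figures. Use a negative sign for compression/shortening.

-71.9 kN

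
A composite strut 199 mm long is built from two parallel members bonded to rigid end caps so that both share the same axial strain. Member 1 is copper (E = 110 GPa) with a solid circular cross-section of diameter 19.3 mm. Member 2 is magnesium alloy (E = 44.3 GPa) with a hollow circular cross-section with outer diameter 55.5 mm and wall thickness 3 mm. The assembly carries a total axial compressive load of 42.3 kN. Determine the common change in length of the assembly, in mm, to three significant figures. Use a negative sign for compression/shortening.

-0.156 mm

A_1 = 292.6 mm².
A_2 = 494.8 mm².
Equal strain + equilibrium ⇒ each member carries load in proportion to AE: A₁E₁ = 32180000 N, A₂E₂ = 21920000 N, ΣAE = 54100000 N.
δ = PL/ΣAE = -42300·199/54100000 = -0.1556 mm.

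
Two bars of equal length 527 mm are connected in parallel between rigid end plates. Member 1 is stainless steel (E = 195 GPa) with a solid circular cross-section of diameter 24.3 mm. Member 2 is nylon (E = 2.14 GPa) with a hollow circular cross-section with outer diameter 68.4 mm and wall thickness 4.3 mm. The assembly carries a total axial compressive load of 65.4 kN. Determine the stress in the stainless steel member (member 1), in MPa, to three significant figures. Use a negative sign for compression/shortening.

-138 MPa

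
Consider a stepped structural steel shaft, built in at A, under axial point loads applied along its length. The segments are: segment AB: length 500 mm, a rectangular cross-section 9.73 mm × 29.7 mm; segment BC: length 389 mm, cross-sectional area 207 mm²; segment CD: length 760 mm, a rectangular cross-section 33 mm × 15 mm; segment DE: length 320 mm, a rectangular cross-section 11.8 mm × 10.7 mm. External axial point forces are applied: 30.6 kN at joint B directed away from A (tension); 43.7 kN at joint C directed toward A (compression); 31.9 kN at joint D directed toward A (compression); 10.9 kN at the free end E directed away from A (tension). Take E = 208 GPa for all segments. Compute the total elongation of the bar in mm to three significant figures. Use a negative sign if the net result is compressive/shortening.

Internal axial forces (sectioning from the free end, tension +): N_DE = 10.9 kN, N_CD = -21 kN, N_BC = -64.7 kN, N_AB = -34.1 kN.
A_AB = 289 mm².
A_CD = 495 mm².
A_DE = 126.3 mm².
δ_AB = -34100·500/(289·208000) = -0.2837 mm
δ_BC = -64700·389/(207·208000) = -0.5845 mm
δ_CD = -21000·760/(495·208000) = -0.155 mm
δ_DE = 10900·320/(126.3·208000) = 0.1328 mm
δ = Σδ_i = -0.8904 mm.

-0.890 mm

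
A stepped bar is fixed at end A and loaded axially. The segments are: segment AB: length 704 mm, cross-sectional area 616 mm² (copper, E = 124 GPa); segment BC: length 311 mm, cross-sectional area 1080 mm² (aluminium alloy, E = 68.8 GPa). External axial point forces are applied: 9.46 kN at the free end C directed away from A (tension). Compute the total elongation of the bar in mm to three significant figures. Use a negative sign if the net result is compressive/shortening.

0.127 mm

Internal axial forces (sectioning from the free end, tension +): N_BC = 9.46 kN, N_AB = 9.46 kN.
δ_AB = 9460·704/(616·124000) = 0.08719 mm
δ_BC = 9460·311/(1080·68800) = 0.03959 mm
δ = Σδ_i = 0.1268 mm.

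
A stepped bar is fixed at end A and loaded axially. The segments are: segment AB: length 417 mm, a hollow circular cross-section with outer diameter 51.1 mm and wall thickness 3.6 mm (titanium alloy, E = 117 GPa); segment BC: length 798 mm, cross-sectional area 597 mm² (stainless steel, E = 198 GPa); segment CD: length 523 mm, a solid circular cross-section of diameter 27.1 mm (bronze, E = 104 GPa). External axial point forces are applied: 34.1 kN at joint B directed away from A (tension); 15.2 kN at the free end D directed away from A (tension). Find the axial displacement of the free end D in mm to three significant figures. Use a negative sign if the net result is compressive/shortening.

0.562 mm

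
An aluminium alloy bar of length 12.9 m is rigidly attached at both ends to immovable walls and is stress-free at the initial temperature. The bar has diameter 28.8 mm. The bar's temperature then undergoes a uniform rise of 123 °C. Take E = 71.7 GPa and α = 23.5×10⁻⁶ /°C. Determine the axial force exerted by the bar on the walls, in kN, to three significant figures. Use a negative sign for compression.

Free thermal expansion αLΔT = 23.5e-6 · 12900 · 123 = 37.29 mm.
The walls impose strain ε = −(37.29)/12900 = -2.8905e-03; σ = Eε = 71700 · -2.8905e-03 = -207.2 MPa.
Wall reaction R = σ·A = -207.2·651.4 = -135000 N = -135 kN.

-135 kN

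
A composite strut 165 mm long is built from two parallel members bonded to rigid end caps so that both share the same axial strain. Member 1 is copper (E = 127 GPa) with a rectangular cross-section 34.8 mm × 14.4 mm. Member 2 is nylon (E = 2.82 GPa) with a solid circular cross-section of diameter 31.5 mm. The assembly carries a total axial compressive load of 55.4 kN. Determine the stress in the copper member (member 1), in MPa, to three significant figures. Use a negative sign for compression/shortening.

A_1 = 501.1 mm².
A_2 = 779.3 mm².
Equal strain + equilibrium ⇒ each member carries load in proportion to AE: A₁E₁ = 63640000 N, A₂E₂ = 2198000 N, ΣAE = 65840000 N.
σ₁ = P·E₁/ΣAE = -55400·127000/65840000 = -106.9 MPa.

-107 MPa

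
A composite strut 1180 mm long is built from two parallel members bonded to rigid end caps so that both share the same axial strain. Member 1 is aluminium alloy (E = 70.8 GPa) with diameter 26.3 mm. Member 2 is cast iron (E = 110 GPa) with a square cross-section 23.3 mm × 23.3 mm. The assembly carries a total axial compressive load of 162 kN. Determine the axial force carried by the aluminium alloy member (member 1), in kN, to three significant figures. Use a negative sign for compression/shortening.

A_1 = 543.3 mm².
A_2 = 542.9 mm².
Equal strain + equilibrium ⇒ each member carries load in proportion to AE: A₁E₁ = 38460000 N, A₂E₂ = 59720000 N, ΣAE = 98180000 N.
F₁ = P·A₁E₁/ΣAE = -162000·38460000/98180000 = -63460 N.

-63.5 kN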